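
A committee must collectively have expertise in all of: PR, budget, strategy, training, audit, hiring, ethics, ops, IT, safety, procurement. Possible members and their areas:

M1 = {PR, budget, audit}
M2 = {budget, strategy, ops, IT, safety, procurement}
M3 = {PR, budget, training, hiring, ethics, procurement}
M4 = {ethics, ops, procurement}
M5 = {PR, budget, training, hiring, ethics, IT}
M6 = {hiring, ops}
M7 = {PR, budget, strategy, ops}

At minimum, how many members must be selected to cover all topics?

M1, M2, M3 together cover {PR, budget, strategy, training, audit, hiring, ethics, ops, IT, safety, procurement} — every topic.
No 2 of the 7 members cover everything (all 21 pairs fall short), so 3 is minimum.

3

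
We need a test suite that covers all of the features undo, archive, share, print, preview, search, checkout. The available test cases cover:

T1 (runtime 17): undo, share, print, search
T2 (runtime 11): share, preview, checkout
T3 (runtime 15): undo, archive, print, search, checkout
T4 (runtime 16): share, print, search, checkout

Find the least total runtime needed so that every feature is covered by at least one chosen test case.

26

T2, T3 cover every feature at runtime 11 + 15 = 26.
Any cover uses at least 2 test cases; among all covering selections none totals below 26.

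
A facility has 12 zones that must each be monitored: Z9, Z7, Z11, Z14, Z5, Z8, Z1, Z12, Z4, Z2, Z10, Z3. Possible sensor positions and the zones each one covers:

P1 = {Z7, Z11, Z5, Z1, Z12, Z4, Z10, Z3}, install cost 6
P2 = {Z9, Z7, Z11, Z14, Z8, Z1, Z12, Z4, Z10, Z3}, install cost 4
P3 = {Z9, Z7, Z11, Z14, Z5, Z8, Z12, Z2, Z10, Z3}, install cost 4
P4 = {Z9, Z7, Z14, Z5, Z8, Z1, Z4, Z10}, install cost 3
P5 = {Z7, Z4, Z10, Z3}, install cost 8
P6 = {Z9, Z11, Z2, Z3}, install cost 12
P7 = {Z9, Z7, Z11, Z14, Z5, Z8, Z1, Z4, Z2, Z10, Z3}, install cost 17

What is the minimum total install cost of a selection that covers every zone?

P3, P4 cover every zone at install cost 4 + 3 = 7.
Any cover uses at least 2 sensor positions; among all covering selections none totals below 7.

7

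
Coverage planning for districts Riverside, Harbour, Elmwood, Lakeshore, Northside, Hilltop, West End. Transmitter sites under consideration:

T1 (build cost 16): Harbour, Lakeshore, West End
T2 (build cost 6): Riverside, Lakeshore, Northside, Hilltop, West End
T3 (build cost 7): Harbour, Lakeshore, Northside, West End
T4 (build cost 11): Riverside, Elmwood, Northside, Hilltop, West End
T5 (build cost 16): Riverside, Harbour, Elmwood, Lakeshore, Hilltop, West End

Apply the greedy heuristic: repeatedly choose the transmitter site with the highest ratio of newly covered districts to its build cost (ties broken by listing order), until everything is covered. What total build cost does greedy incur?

24

Pick 1: T2 adds 5 new (Riverside, Lakeshore, Northside, Hilltop, West End) at build cost 6 (ratio 5/6).
Pick 2: T3 adds 1 new (Harbour) at build cost 7 (ratio 1/7).
Pick 3: T4 adds 1 new (Elmwood) at build cost 11 (ratio 1/11).
Greedy total build cost: 6 + 7 + 11 = 24. (The true optimum is 18, so greedy overshoots here.)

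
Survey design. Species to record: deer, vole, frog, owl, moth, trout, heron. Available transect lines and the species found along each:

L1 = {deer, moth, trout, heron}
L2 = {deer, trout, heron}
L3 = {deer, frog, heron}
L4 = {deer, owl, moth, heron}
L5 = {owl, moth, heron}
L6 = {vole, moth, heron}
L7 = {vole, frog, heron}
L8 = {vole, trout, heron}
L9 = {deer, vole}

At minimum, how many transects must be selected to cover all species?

3

L1, L4, L7 together cover {deer, vole, frog, owl, moth, trout, heron} — every species.
No 2 of the 9 transects cover everything (all 36 pairs fall short), so 3 is minimum.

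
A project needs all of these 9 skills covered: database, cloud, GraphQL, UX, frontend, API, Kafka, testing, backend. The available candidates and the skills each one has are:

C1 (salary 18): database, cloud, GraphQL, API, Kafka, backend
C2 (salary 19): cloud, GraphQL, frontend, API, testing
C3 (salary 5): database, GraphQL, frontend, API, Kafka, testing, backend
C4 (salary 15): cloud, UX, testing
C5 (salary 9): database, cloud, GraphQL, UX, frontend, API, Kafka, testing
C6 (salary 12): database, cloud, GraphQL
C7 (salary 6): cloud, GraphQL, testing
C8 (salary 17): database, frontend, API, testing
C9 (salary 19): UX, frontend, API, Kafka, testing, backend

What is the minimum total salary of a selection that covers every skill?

14

C3, C5 cover every skill at salary 5 + 9 = 14.
Any cover uses at least 2 candidates; among all covering selections none totals below 14.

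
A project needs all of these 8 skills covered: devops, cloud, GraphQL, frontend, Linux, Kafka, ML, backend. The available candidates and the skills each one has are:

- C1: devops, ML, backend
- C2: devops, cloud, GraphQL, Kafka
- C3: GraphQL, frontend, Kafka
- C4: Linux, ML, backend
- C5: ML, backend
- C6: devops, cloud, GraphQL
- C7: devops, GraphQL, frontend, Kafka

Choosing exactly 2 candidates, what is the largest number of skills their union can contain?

7

Choosing C2, C4 covers {devops, cloud, GraphQL, Linux, Kafka, ML, backend} — 7 skills.
No choice of 2 candidates does better; here frontend is left uncovered.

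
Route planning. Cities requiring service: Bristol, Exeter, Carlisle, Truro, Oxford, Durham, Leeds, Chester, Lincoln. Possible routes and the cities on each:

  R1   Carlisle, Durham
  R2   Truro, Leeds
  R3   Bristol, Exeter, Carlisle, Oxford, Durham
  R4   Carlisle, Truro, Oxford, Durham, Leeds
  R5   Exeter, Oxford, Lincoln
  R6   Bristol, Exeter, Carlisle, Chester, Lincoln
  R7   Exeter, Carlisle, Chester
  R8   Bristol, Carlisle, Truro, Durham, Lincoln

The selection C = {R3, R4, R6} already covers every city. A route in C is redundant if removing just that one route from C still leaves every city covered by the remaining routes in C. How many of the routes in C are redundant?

Drop R3: the rest still cover every city — redundant.
Drop R4: Truro, Leeds uncovered — not redundant.
Drop R6: Chester, Lincoln uncovered — not redundant.
1 redundant: R3.

1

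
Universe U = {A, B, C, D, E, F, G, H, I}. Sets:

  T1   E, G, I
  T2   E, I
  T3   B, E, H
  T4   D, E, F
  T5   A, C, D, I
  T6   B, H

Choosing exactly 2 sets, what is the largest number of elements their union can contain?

Choosing T3, T5 covers {A, B, C, D, E, H, I} — 7 elements.
No choice of 2 sets does better; here F, G are left uncovered.

7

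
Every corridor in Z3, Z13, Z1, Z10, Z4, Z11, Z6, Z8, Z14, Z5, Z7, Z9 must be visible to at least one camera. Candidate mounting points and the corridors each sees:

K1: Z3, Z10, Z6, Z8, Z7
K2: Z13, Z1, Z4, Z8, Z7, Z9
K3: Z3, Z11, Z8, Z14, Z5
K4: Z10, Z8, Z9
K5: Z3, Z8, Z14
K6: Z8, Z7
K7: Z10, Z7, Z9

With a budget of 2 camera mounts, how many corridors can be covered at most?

10

Choosing K2, K3 covers {Z3, Z13, Z1, Z4, Z11, Z8, Z14, Z5, Z7, Z9} — 10 corridors.
No choice of 2 camera mounts does better; here Z10, Z6 are left uncovered.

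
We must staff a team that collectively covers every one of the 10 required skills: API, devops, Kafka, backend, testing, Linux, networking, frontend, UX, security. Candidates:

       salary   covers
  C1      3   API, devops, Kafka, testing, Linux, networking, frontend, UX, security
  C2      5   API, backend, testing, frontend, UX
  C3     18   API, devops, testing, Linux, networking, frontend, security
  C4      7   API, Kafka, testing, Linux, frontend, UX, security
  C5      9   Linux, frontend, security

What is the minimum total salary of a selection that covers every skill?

C1, C2 cover every skill at salary 3 + 5 = 8.
Any cover uses at least 2 candidates; among all covering selections none totals below 8.

8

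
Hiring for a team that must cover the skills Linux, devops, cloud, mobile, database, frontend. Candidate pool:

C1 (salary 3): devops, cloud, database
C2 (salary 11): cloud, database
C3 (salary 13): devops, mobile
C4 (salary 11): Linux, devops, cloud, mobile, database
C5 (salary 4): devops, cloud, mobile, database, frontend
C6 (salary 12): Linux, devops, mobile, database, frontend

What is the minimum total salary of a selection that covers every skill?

C1, C6 cover every skill at salary 3 + 12 = 15.
Any cover uses at least 2 candidates; among all covering selections none totals below 15.

15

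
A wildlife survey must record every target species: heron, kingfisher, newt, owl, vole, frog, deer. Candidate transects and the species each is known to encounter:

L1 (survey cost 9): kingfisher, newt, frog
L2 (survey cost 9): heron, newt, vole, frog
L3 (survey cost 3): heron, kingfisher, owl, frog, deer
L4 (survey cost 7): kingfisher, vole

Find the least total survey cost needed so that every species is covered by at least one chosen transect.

L2, L3 cover every species at survey cost 9 + 3 = 12.
Any cover uses at least 2 transects; among all covering selections none totals below 12.

12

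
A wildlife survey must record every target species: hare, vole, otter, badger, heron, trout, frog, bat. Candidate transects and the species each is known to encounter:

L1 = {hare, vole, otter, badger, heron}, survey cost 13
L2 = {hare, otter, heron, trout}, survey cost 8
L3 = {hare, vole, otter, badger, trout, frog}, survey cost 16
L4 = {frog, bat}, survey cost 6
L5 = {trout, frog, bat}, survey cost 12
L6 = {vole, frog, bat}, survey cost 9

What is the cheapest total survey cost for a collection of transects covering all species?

25

L1, L5 cover every species at survey cost 13 + 12 = 25.
Any cover uses at least 2 transects; among all covering selections none totals below 25.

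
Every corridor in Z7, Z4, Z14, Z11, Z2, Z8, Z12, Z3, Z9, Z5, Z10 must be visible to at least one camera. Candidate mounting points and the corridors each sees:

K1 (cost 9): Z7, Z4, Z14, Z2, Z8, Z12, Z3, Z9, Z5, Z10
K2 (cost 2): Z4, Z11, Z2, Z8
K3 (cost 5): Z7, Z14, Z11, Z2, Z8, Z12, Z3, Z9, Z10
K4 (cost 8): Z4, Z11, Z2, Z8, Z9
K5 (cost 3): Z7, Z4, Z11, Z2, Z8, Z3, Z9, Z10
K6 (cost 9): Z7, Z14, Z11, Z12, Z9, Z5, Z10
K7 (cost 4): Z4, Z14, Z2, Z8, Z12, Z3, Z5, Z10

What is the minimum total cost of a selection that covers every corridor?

7

K5, K7 cover every corridor at cost 3 + 4 = 7.
Any cover uses at least 2 camera mounts; among all covering selections none totals below 7.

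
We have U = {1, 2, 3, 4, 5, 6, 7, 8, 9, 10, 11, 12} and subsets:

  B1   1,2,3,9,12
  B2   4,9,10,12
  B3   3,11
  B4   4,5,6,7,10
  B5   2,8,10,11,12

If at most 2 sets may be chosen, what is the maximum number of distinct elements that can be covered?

Choosing B1, B4 covers {1, 2, 3, 4, 5, 6, 7, 9, 10, 12} — 10 elements.
No choice of 2 sets does better; here 8, 11 are left uncovered.

10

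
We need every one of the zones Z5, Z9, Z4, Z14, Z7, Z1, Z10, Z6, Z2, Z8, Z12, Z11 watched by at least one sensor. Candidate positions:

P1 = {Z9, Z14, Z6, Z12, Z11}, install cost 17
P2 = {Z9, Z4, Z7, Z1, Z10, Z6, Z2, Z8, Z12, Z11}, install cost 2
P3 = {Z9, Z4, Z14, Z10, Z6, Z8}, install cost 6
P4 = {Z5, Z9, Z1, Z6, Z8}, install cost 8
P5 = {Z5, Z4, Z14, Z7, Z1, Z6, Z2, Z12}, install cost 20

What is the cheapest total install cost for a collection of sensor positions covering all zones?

P2, P3, P4 cover every zone at install cost 2 + 6 + 8 = 16.
Any cover uses at least 2 sensor positions; among all covering selections none totals below 16.

16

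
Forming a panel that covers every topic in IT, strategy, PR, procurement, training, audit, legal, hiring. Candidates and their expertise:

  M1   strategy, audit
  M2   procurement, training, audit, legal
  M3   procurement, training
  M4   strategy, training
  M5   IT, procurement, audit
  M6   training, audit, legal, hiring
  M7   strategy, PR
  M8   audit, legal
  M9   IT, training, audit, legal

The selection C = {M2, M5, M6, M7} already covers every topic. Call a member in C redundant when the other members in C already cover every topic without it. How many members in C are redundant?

Drop M2: the rest still cover every topic — redundant.
Drop M5: IT uncovered — not redundant.
Drop M6: hiring uncovered — not redundant.
Drop M7: strategy, PR uncovered — not redundant.
1 redundant: M2.

1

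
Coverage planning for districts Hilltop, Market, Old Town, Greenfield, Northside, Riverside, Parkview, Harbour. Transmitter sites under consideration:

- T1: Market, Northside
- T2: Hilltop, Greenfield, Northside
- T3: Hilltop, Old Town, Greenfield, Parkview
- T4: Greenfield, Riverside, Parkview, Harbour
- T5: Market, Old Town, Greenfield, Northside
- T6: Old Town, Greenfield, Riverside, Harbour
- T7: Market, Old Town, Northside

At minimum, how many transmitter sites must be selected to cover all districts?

T1, T3, T4 together cover {Hilltop, Market, Old Town, Greenfield, Northside, Riverside, Parkview, Harbour} — every district.
No 2 of the 7 transmitter sites cover everything (all 21 pairs fall short), so 3 is minimum.

3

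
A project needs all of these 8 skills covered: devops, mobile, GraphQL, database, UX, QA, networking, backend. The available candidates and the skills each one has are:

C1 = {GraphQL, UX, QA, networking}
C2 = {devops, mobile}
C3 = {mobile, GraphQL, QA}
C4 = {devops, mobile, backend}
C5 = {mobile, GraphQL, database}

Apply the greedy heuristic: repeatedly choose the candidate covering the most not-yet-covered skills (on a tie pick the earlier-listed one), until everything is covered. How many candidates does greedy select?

Pick 1: C1 covers 4 new skills (GraphQL, UX, QA, networking).
Pick 2: C4 covers 3 new skills (devops, mobile, backend).
Pick 3: C5 covers 1 new skills (database).
Greedy uses 3 candidates.

3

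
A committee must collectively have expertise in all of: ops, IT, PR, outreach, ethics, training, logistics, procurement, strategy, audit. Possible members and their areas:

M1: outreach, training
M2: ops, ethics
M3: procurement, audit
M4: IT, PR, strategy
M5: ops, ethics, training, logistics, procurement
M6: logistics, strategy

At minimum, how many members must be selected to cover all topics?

4

M1, M3, M4, M5 together cover {ops, IT, PR, outreach, ethics, training, logistics, procurement, strategy, audit} — every topic.
No 3 of the 6 members cover everything (all 20 triples fall short), so 4 is minimum.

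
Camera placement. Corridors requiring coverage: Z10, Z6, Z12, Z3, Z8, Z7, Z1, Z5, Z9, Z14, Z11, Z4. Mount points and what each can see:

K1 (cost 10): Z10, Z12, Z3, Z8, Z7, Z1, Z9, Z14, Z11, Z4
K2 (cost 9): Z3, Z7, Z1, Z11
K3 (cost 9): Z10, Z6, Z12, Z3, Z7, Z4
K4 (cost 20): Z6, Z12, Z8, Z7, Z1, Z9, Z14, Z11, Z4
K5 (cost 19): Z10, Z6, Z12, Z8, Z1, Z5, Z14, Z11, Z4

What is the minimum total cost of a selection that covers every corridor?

K1, K5 cover every corridor at cost 10 + 19 = 29.
Any cover uses at least 2 camera mounts; among all covering selections none totals below 29.
Greedy by coverage-per-cost would pick K1, K3, K5 for 38 — worse than the optimum 29.

29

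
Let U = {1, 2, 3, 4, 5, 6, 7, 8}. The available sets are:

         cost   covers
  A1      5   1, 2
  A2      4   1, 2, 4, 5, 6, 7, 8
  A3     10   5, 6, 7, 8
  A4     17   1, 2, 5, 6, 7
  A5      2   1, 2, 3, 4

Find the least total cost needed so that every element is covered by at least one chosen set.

6

A2, A5 cover every element at cost 4 + 2 = 6.
Any cover uses at least 2 sets; among all covering selections none totals below 6.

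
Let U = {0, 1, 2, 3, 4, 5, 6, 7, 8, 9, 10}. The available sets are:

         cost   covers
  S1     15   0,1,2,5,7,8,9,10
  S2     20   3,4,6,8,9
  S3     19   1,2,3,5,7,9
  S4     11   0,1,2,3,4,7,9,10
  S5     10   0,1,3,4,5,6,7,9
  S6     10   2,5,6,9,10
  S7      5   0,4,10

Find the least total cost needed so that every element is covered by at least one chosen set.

S1, S5 cover every element at cost 15 + 10 = 25.
Any cover uses at least 2 sets; among all covering selections none totals below 25.

25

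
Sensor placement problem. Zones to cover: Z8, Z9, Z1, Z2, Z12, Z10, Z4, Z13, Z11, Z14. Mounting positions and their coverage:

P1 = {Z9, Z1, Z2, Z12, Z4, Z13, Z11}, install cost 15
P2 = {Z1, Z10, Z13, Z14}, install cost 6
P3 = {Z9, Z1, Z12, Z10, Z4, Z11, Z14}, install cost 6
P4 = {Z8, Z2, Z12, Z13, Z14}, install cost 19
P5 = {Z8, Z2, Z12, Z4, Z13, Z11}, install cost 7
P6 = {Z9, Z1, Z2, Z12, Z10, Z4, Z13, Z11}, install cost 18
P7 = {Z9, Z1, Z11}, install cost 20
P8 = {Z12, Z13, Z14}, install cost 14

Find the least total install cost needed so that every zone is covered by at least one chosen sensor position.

13

P3, P5 cover every zone at install cost 6 + 7 = 13.
Any cover uses at least 2 sensor positions; among all covering selections none totals below 13.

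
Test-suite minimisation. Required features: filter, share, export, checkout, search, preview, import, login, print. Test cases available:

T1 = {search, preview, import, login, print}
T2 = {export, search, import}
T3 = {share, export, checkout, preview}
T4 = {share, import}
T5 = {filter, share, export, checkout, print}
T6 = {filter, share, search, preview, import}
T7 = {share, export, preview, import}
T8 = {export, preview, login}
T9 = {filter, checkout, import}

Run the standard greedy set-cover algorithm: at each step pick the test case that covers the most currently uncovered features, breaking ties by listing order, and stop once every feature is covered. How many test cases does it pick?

2

Pick 1: T1 covers 5 new features (search, preview, import, login, print).
Pick 2: T5 covers 4 new features (filter, share, export, checkout).
Greedy uses 2 test cases.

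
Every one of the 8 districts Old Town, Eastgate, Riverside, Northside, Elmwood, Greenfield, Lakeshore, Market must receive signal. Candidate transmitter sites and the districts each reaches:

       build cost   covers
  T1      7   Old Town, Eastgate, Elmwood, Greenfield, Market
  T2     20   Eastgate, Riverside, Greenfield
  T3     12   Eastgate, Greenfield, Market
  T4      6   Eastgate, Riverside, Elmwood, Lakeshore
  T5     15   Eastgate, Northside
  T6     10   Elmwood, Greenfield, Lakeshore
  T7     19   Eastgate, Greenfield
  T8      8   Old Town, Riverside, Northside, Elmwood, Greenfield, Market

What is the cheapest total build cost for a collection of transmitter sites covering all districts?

14

T4, T8 cover every district at build cost 6 + 8 = 14.
Any cover uses at least 2 transmitter sites; among all covering selections none totals below 14.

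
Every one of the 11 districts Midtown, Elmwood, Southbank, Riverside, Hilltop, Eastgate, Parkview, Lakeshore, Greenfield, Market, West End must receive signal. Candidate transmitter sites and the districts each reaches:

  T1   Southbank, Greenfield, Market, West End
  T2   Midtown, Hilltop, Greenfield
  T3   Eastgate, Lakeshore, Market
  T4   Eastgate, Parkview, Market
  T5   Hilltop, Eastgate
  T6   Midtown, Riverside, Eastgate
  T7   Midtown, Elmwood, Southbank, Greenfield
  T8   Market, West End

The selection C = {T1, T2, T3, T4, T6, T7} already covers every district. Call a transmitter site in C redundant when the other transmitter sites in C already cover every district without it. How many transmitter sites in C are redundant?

Drop T1: West End uncovered — not redundant.
Drop T2: Hilltop uncovered — not redundant.
Drop T3: Lakeshore uncovered — not redundant.
Drop T4: Parkview uncovered — not redundant.
Drop T6: Riverside uncovered — not redundant.
Drop T7: Elmwood uncovered — not redundant.
None of the transmitter sites in C is redundant.

0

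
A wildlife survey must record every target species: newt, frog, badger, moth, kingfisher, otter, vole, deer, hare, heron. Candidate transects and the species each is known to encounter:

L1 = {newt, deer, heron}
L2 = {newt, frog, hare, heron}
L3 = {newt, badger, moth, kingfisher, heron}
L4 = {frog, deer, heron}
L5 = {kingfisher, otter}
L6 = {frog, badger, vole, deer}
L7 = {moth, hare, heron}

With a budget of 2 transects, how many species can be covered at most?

Choosing L3, L6 covers {newt, frog, badger, moth, kingfisher, vole, deer, heron} — 8 species.
No choice of 2 transects does better; here otter, hare are left uncovered.

8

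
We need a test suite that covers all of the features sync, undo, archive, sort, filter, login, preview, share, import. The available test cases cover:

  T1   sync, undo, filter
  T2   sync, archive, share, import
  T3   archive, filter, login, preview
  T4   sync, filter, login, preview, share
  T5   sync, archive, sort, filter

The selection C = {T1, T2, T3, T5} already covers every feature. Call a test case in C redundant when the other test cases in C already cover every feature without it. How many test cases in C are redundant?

0

Drop T1: undo uncovered — not redundant.
Drop T2: share, import uncovered — not redundant.
Drop T3: login, preview uncovered — not redundant.
Drop T5: sort uncovered — not redundant.
None of the test cases in C is redundant.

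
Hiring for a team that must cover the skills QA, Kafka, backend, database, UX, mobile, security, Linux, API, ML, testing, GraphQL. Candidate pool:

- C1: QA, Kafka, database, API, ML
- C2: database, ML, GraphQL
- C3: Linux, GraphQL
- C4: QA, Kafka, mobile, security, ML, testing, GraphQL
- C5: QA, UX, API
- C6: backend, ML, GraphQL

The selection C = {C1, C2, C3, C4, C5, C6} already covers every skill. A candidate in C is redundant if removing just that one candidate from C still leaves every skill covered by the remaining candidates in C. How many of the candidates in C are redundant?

Drop C1: the rest still cover every skill — redundant.
Drop C2: the rest still cover every skill — redundant.
Drop C3: Linux uncovered — not redundant.
Drop C4: mobile, security, testing uncovered — not redundant.
Drop C5: UX uncovered — not redundant.
Drop C6: backend uncovered — not redundant.
2 redundant: C1, C2.

2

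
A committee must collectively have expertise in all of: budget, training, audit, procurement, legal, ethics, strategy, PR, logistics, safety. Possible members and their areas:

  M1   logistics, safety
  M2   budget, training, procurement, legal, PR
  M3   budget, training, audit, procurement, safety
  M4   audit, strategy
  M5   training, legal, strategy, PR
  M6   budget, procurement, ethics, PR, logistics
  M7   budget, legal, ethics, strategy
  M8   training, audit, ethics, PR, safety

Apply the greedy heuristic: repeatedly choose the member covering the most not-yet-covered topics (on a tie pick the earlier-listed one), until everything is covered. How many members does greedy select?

4

Pick 1: M2 covers 5 new topics (budget, training, procurement, legal, PR).
Pick 2: M8 covers 3 new topics (audit, ethics, safety).
Pick 3: M1 covers 1 new topics (logistics).
Pick 4: M4 covers 1 new topics (strategy).
Greedy uses 4 members. (The true minimum is 3.)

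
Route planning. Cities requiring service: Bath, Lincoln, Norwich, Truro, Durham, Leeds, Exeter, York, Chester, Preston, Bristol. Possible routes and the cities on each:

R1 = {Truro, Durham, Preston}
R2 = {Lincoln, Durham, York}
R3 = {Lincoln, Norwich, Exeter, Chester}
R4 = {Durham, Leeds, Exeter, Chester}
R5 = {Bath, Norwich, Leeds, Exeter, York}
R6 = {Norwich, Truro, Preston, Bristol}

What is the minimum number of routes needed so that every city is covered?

R1, R3, R5, R6 together cover {Bath, Lincoln, Norwich, Truro, Durham, Leeds, Exeter, York, Chester, Preston, Bristol} — every city.
No 3 of the 6 routes cover everything (all 20 triples fall short), so 4 is minimum.

4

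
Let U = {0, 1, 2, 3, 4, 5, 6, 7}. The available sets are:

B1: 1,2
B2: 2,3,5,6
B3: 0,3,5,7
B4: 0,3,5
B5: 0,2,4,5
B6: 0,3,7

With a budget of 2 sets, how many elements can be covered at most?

Choosing B1, B3 covers {0, 1, 2, 3, 5, 7} — 6 elements.
No choice of 2 sets does better; here 4, 6 are left uncovered.

6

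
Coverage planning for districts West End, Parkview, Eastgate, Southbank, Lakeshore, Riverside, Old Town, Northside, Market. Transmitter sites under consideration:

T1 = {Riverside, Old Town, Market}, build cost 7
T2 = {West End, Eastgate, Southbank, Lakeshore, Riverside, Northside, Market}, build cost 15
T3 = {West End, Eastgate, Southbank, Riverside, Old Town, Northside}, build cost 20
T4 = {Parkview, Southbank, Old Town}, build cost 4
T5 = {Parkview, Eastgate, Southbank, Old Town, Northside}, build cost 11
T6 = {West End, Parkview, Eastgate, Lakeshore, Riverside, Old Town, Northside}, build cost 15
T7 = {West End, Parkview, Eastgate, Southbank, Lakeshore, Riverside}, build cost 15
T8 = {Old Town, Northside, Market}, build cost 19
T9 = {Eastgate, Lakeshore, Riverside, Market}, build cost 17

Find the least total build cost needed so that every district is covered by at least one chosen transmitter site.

T2, T4 cover every district at build cost 15 + 4 = 19.
Any cover uses at least 2 transmitter sites; among all covering selections none totals below 19.

19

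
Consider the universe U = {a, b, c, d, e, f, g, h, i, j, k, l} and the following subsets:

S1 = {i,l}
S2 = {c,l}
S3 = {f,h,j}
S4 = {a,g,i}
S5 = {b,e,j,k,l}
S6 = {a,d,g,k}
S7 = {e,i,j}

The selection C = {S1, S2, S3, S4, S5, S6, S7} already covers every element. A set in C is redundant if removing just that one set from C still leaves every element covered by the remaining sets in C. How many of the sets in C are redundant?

Drop S1: the rest still cover every element — redundant.
Drop S2: c uncovered — not redundant.
Drop S3: f, h uncovered — not redundant.
Drop S4: the rest still cover every element — redundant.
Drop S5: b uncovered — not redundant.
Drop S6: d uncovered — not redundant.
Drop S7: the rest still cover every element — redundant.
3 redundant: S1, S4, S7.

3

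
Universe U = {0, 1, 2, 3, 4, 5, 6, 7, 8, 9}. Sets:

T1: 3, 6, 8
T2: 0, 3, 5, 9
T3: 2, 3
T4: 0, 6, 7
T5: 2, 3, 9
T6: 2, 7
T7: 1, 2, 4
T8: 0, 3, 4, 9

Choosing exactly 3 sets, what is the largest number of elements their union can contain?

9

Choosing T1, T2, T7 covers {0, 1, 2, 3, 4, 5, 6, 8, 9} — 9 elements.
No choice of 3 sets does better; here 7 is left uncovered.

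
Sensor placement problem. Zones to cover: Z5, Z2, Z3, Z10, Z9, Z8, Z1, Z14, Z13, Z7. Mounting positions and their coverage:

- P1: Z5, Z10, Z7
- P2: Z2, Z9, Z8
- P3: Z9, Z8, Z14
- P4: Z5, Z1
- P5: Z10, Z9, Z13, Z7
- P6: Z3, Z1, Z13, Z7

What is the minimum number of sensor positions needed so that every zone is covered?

P1, P2, P3, P6 together cover {Z5, Z2, Z3, Z10, Z9, Z8, Z1, Z14, Z13, Z7} — every zone.
No 3 of the 6 sensor positions cover everything (all 20 triples fall short), so 4 is minimum.
Greedy (largest uncovered first) would take P5, P2, P4, P3, P6 — 5 sensor positions — but 4 suffice.

4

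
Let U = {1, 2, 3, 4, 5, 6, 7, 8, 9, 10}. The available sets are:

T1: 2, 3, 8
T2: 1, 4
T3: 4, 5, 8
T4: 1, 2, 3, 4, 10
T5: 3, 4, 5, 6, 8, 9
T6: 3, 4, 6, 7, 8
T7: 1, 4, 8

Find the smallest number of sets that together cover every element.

T4, T5, T6 together cover {1, 2, 3, 4, 5, 6, 7, 8, 9, 10} — every element.
No 2 of the 7 sets cover everything (all 21 pairs fall short), so 3 is minimum.

3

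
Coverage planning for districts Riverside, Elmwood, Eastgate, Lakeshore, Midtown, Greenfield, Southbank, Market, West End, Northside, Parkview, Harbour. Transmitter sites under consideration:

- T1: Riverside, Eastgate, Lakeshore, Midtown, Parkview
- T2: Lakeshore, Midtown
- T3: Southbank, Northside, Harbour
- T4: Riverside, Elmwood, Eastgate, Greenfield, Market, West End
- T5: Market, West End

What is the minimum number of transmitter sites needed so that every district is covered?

3

T1, T3, T4 together cover {Riverside, Elmwood, Eastgate, Lakeshore, Midtown, Greenfield, Southbank, Market, West End, Northside, Parkview, Harbour} — every district.
No 2 of the 5 transmitter sites cover everything (all 10 pairs fall short), so 3 is minimum.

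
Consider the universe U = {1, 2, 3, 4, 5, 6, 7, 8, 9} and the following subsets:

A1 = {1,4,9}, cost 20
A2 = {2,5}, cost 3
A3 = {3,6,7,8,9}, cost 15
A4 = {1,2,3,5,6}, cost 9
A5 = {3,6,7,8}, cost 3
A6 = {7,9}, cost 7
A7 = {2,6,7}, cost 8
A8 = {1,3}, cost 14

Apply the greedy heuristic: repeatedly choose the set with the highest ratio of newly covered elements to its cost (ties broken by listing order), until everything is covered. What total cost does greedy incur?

26

Pick 1: A5 adds 4 new (3, 6, 7, 8) at cost 3 (ratio 4/3).
Pick 2: A2 adds 2 new (2, 5) at cost 3 (ratio 2/3).
Pick 3: A1 adds 3 new (1, 4, 9) at cost 20 (ratio 3/20).
Greedy total cost: 3 + 3 + 20 = 26.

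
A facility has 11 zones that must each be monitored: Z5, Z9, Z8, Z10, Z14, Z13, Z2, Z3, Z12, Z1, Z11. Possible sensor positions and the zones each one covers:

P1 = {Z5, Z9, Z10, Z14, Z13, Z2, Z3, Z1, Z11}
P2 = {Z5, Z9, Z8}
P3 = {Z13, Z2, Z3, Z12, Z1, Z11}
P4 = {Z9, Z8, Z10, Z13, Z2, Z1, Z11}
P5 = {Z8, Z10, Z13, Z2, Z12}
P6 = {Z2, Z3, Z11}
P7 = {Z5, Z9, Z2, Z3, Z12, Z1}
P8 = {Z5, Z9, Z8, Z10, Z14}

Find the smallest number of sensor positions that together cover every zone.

P1, P5 together cover {Z5, Z9, Z8, Z10, Z14, Z13, Z2, Z3, Z12, Z1, Z11} — every zone.
No single sensor position contains all 11 zones, so 2 is optimal.

2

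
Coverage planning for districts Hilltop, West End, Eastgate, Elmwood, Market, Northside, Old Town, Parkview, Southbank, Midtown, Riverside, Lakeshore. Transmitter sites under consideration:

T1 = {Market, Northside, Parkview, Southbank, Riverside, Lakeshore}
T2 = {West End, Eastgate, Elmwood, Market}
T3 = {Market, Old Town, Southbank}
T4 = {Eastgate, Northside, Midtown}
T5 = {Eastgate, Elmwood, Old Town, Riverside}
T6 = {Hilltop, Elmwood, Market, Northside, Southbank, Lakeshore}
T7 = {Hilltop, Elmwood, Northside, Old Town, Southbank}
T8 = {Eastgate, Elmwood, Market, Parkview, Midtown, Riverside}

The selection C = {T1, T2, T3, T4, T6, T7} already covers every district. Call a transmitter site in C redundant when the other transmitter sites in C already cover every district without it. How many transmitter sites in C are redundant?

Drop T1: Parkview, Riverside uncovered — not redundant.
Drop T2: West End uncovered — not redundant.
Drop T3: the rest still cover every district — redundant.
Drop T4: Midtown uncovered — not redundant.
Drop T6: the rest still cover every district — redundant.
Drop T7: the rest still cover every district — redundant.
3 redundant: T3, T6, T7.

3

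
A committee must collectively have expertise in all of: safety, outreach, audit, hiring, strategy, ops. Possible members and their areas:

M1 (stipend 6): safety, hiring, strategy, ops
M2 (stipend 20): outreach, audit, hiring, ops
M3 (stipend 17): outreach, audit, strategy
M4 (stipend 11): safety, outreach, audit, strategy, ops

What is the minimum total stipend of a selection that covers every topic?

17

M1, M4 cover every topic at stipend 6 + 11 = 17.
Any cover uses at least 2 members; among all covering selections none totals below 17.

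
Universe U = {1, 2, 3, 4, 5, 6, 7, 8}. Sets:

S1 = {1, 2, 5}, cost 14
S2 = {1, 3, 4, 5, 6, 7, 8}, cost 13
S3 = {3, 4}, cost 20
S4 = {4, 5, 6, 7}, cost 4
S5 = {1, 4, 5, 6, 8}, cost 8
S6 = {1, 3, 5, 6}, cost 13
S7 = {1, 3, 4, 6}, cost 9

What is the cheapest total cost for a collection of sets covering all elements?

S1, S2 cover every element at cost 14 + 13 = 27.
Any cover uses at least 2 sets; among all covering selections none totals below 27.

27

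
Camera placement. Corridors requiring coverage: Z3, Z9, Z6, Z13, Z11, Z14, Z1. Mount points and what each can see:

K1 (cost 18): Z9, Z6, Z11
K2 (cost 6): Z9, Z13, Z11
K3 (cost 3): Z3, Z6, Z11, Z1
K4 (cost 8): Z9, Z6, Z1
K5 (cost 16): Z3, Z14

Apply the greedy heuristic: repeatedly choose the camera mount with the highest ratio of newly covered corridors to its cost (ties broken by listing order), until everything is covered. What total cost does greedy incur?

25

Pick 1: K3 adds 4 new (Z3, Z6, Z11, Z1) at cost 3 (ratio 4/3).
Pick 2: K2 adds 2 new (Z9, Z13) at cost 6 (ratio 2/6).
Pick 3: K5 adds 1 new (Z14) at cost 16 (ratio 1/16).
Greedy total cost: 3 + 6 + 16 = 25.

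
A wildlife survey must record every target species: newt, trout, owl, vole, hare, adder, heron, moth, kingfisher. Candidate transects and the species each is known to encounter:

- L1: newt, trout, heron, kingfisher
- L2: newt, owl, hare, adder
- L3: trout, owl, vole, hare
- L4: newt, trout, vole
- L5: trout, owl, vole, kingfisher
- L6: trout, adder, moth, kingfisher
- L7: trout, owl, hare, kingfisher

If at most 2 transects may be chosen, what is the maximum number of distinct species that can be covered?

Choosing L1, L2 covers {newt, trout, owl, hare, adder, heron, kingfisher} — 7 species.
No choice of 2 transects does better; here vole, moth are left uncovered.

7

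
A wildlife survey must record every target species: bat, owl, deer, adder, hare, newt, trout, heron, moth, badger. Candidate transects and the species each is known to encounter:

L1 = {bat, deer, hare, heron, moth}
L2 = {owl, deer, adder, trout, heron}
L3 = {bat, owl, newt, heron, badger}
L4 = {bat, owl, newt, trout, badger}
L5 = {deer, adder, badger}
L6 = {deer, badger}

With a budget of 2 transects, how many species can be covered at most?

Choosing L1, L4 covers {bat, owl, deer, hare, newt, trout, heron, moth, badger} — 9 species.
No choice of 2 transects does better; here adder is left uncovered.

9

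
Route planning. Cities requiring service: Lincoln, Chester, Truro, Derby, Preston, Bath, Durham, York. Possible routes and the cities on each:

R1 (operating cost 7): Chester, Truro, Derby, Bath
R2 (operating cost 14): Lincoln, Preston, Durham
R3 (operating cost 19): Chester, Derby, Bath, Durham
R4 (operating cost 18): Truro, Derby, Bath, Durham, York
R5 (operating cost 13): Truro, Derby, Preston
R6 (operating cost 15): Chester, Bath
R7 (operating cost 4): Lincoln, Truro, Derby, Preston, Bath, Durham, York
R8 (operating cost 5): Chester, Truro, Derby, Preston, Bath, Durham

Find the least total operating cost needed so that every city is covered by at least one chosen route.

R7, R8 cover every city at operating cost 4 + 5 = 9.
Any cover uses at least 2 routes; among all covering selections none totals below 9.

9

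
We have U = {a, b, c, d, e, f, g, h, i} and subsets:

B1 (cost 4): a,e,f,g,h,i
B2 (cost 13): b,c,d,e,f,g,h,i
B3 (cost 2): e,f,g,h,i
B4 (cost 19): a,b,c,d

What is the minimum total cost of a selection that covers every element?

B1, B2 cover every element at cost 4 + 13 = 17.
Any cover uses at least 2 sets; among all covering selections none totals below 17.
Greedy by coverage-per-cost would pick B3, B1, B2 for 19 — worse than the optimum 17.

17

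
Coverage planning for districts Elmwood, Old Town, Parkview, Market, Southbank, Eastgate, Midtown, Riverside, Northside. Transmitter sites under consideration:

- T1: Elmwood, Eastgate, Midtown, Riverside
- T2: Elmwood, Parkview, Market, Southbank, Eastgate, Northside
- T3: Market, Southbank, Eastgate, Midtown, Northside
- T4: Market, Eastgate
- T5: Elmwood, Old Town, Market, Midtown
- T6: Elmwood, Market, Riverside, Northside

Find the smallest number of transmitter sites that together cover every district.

3

T1, T2, T5 together cover {Elmwood, Old Town, Parkview, Market, Southbank, Eastgate, Midtown, Riverside, Northside} — every district.
No 2 of the 6 transmitter sites cover everything (all 15 pairs fall short), so 3 is minimum.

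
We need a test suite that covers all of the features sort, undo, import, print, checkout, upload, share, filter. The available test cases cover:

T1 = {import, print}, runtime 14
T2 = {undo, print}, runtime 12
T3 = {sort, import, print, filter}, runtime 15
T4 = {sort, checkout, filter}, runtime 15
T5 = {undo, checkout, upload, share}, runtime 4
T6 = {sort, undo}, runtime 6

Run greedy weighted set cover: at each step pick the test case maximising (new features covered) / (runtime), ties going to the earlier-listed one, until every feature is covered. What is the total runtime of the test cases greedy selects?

Pick 1: T5 adds 4 new (undo, checkout, upload, share) at runtime 4 (ratio 4/4).
Pick 2: T3 adds 4 new (sort, import, print, filter) at runtime 15 (ratio 4/15).
Greedy total runtime: 4 + 15 = 19.

19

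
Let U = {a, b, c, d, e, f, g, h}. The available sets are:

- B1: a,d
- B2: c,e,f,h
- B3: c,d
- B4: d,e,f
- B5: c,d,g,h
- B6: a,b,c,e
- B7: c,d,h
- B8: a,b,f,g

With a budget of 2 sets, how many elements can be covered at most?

Choosing B2, B8 covers {a, b, c, e, f, g, h} — 7 elements.
No choice of 2 sets does better; here d is left uncovered.

7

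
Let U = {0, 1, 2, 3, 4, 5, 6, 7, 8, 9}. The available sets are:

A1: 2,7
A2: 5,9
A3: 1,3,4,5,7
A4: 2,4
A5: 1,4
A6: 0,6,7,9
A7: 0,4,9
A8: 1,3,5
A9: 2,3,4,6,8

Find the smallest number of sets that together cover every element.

A3, A6, A9 together cover {0, 1, 2, 3, 4, 5, 6, 7, 8, 9} — every element.
No 2 of the 9 sets cover everything (all 36 pairs fall short), so 3 is minimum.

3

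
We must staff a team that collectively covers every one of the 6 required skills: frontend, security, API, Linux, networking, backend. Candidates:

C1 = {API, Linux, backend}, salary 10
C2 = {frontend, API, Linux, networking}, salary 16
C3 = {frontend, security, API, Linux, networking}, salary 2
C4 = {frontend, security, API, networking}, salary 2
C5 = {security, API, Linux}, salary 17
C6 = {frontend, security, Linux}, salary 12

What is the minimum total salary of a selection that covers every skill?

12

C1, C3 cover every skill at salary 10 + 2 = 12.
Any cover uses at least 2 candidates; among all covering selections none totals below 12.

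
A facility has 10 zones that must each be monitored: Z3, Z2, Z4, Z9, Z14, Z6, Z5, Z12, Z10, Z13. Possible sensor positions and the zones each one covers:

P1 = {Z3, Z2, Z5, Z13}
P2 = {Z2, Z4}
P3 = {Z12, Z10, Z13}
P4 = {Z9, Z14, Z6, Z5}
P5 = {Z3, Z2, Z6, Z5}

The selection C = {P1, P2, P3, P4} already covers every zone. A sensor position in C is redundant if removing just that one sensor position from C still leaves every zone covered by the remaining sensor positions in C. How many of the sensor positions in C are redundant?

Drop P1: Z3 uncovered — not redundant.
Drop P2: Z4 uncovered — not redundant.
Drop P3: Z12, Z10 uncovered — not redundant.
Drop P4: Z9, Z14, Z6 uncovered — not redundant.
None of the sensor positions in C is redundant.

0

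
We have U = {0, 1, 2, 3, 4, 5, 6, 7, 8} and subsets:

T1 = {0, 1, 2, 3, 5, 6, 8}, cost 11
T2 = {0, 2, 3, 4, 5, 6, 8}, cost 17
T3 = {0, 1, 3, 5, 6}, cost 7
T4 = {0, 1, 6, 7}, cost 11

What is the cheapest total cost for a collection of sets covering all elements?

28

T2, T4 cover every element at cost 17 + 11 = 28.
Any cover uses at least 2 sets; among all covering selections none totals below 28.
Greedy by coverage-per-cost would pick T3, T1, T4, T2 for 46 — worse than the optimum 28.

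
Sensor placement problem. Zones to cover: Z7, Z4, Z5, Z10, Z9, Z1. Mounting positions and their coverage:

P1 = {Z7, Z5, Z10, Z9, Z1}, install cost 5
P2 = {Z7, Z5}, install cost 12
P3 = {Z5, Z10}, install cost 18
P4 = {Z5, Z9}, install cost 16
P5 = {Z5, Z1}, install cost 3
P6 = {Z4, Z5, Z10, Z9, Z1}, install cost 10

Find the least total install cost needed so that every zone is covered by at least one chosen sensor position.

P1, P6 cover every zone at install cost 5 + 10 = 15.
Any cover uses at least 2 sensor positions; among all covering selections none totals below 15.

15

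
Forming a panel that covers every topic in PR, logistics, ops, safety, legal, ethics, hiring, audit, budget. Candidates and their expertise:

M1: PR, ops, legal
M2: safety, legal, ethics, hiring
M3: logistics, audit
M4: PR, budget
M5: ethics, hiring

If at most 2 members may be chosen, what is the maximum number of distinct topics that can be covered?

6

Choosing M1, M2 covers {PR, ops, safety, legal, ethics, hiring} — 6 topics.
No choice of 2 members does better; here logistics, audit, budget are left uncovered.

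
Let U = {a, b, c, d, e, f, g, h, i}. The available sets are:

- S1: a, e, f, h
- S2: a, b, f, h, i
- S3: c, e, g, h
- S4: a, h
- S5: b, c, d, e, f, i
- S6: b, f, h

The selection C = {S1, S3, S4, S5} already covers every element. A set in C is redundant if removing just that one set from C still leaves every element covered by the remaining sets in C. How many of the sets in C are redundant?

2

Drop S1: the rest still cover every element — redundant.
Drop S3: g uncovered — not redundant.
Drop S4: the rest still cover every element — redundant.
Drop S5: b, d, i uncovered — not redundant.
2 redundant: S1, S4.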